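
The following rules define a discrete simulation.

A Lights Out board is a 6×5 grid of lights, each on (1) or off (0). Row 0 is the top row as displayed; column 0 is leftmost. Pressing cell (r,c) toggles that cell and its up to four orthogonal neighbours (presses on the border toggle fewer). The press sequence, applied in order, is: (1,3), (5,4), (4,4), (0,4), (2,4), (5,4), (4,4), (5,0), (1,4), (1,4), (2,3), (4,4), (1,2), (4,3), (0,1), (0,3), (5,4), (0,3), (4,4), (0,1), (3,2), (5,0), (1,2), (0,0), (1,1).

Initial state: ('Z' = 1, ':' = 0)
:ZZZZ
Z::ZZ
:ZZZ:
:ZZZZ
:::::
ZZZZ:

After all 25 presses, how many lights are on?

0) :ZZZZ
Z::ZZ
:ZZZ:
:ZZZZ
:::::
ZZZZ:
1) :ZZ:Z
Z:Z::
:ZZ::
:ZZZZ
:::::
ZZZZ:
2) :ZZ:Z
Z:Z::
:ZZ::
:ZZZZ
::::Z
ZZZ:Z
3) :ZZ:Z
Z:Z::
:ZZ::
:ZZZ:
:::Z:
ZZZ::
4) :ZZZ:
Z:Z:Z
:ZZ::
:ZZZ:
:::Z:
ZZZ::
5) :ZZZ:
Z:Z::
:ZZZZ
:ZZZZ
:::Z:
ZZZ::
6) :ZZZ:
Z:Z::
:ZZZZ
:ZZZZ
:::ZZ
ZZZZZ
7) :ZZZ:
Z:Z::
:ZZZZ
:ZZZ:
:::::
ZZZZ:
8) :ZZZ:
Z:Z::
:ZZZZ
:ZZZ:
Z::::
::ZZ:
9) :ZZZZ
Z:ZZZ
:ZZZ:
:ZZZ:
Z::::
::ZZ:
10) :ZZZ:
Z:Z::
:ZZZZ
:ZZZ:
Z::::
::ZZ:
11) :ZZZ:
Z:ZZ:
:Z:::
:ZZ::
Z::::
::ZZ:
12) :ZZZ:
Z:ZZ:
:Z:::
:ZZ:Z
Z::ZZ
::ZZZ
13) :Z:Z:
ZZ:::
:ZZ::
:ZZ:Z
Z::ZZ
::ZZZ
14) :Z:Z:
ZZ:::
:ZZ::
:ZZZZ
Z:Z::
::Z:Z
15) Z:ZZ:
Z::::
:ZZ::
:ZZZZ
Z:Z::
::Z:Z
16) Z:::Z
Z::Z:
:ZZ::
:ZZZZ
Z:Z::
::Z:Z
17) Z:::Z
Z::Z:
:ZZ::
:ZZZZ
Z:Z:Z
::ZZ:
18) Z:ZZ:
Z::::
:ZZ::
:ZZZZ
Z:Z:Z
::ZZ:
19) Z:ZZ:
Z::::
:ZZ::
:ZZZ:
Z:ZZ:
::ZZZ
20) :Z:Z:
ZZ:::
:ZZ::
:ZZZ:
Z:ZZ:
::ZZZ
21) :Z:Z:
ZZ:::
:Z:::
:::::
Z::Z:
::ZZZ
22) :Z:Z:
ZZ:::
:Z:::
:::::
:::Z:
ZZZZZ
23) :ZZZ:
Z:ZZ:
:ZZ::
:::::
:::Z:
ZZZZZ
24) Z:ZZ:
::ZZ:
:ZZ::
:::::
:::Z:
ZZZZZ
25) ZZZZ:
ZZ:Z:
::Z::
:::::
:::Z:
ZZZZZ

14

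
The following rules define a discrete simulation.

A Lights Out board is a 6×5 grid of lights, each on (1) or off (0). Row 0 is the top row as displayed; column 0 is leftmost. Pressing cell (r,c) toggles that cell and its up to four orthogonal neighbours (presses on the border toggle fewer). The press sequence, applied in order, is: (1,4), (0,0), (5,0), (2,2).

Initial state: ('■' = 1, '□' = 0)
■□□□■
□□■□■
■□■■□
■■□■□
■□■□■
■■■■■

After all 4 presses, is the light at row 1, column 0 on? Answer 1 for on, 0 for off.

step 0: ■□□□■
□□■□■
■□■■□
■■□■□
■□■□■
■■■■■
step 1: ■□□□□
□□■■□
■□■■■
■■□■□
■□■□■
■■■■■
step 2: □■□□□
■□■■□
■□■■■
■■□■□
■□■□■
■■■■■
step 3: □■□□□
■□■■□
■□■■■
■■□■□
□□■□■
□□■■■
step 4: □■□□□
■□□■□
■■□□■
■■■■□
□□■□■
□□■■■

1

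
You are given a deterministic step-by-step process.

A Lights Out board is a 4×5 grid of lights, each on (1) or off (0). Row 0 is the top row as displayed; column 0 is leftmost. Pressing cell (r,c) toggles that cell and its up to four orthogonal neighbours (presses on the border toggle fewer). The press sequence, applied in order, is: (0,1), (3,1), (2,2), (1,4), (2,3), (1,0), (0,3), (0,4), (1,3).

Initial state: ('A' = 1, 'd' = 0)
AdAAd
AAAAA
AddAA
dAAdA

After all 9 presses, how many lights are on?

t=0: AdAAd
AAAAA
AddAA
dAAdA
t=1: dAdAd
AdAAA
AddAA
dAAdA
t=2: dAdAd
AdAAA
AAdAA
AdddA
t=3: dAdAd
AddAA
AdAdA
AdAdA
t=4: dAdAA
Adddd
AdAdd
AdAdA
t=5: dAdAA
AddAd
AddAA
AdAAA
t=6: AAdAA
dAdAd
dddAA
AdAAA
t=7: AAAdd
dAddd
dddAA
AdAAA
t=8: AAAAA
dAddA
dddAA
AdAAA
t=9: AAAdA
dAAAd
ddddA
AdAAA

12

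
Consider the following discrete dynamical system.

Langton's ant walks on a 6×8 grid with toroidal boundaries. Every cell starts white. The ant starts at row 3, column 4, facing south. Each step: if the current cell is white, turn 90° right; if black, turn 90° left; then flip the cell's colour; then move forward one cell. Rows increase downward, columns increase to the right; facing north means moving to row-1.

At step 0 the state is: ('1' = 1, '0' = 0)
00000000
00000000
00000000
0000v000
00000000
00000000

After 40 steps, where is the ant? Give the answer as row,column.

1,4

t=0: 00000000
00000000
00000000
0000v000
00000000
00000000
t=1: 00000000
00000000
00000000
000<1000
00000000
00000000
t=2: 00000000
00000000
000^0000
00011000
00000000
00000000
t=3: 00000000
00000000
0001>000
00011000
00000000
00000000
t=4: 00000000
00000000
00011000
0001v000
00000000
00000000
t=5: 00000000
00000000
00011000
00010>00
00000000
00000000
t=6: 00000000
00000000
00011000
00010100
00000v00
00000000
t=7: 00000000
00000000
00011000
00010100
0000<100
00000000
t=8: 00000000
00000000
00011000
0001^100
00001100
00000000
t=9: 00000000
00000000
00011000
00011>00
00001100
00000000
t=10: 00000000
00000000
00011^00
00011000
00001100
00000000
t=11: 00000000
00000000
000111>0
00011000
00001100
00000000
t=12: 00000000
00000000
00011110
000110v0
00001100
00000000
t=13: 00000000
00000000
00011110
00011<10
00001100
00000000
t=14: 00000000
00000000
00011^10
00011110
00001100
00000000
t=15: 00000000
00000000
0001<010
00011110
00001100
00000000
t=16: 00000000
00000000
00010010
0001v110
00001100
00000000
t=17: 00000000
00000000
00010010
00010>10
00001100
00000000
t=18: 00000000
00000000
00010^10
00010010
00001100
00000000
t=19: 00000000
00000000
000101>0
00010010
00001100
00000000
t=20: 00000000
000000^0
00010100
00010010
00001100
00000000
t=21: 00000000
0000001>
00010100
00010010
00001100
00000000
t=22: 00000000
00000011
0001010v
00010010
00001100
00000000
t=23: 00000000
00000011
000101<1
00010010
00001100
00000000
t=24: 00000000
000000^1
00010111
00010010
00001100
00000000
t=25: 00000000
00000<01
00010111
00010010
00001100
00000000
t=26: 00000^00
00000101
00010111
00010010
00001100
00000000
t=27: 000001>0
00000101
00010111
00010010
00001100
00000000
t=28: 00000110
000001v1
00010111
00010010
00001100
00000000
t=29: 00000110
00000<11
00010111
00010010
00001100
00000000
t=30: 00000110
00000011
00010v11
00010010
00001100
00000000
t=31: 00000110
00000011
000100>1
00010010
00001100
00000000
t=32: 00000110
000000^1
00010001
00010010
00001100
00000000
t=33: 00000110
00000<01
00010001
00010010
00001100
00000000
t=34: 00000^10
00000101
00010001
00010010
00001100
00000000
t=35: 0000<010
00000101
00010001
00010010
00001100
00000000
t=36: 00001010
00000101
00010001
00010010
00001100
0000^000
t=37: 00001010
00000101
00010001
00010010
00001100
00001>00
t=38: 00001v10
00000101
00010001
00010010
00001100
00001100
t=39: 0000<110
00000101
00010001
00010010
00001100
00001100
t=40: 00000110
0000v101
00010001
00010010
00001100
00001100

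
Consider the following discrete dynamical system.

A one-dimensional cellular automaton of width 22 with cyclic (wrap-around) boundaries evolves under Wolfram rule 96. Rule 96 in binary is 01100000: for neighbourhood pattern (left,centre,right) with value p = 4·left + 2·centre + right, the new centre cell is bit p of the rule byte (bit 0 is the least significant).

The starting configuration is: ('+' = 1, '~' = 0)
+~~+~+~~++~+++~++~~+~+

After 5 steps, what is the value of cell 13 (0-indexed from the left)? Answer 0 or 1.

gen 0: +~~+~+~~++~+++~++~~+~+
gen 1: +~~~+~~~~++~~++~+~~~+~
gen 2: ~~~~~~~~~~+~~~++~~~~~+
gen 3: ~~~~~~~~~~~~~~~+~~~~~~
gen 4: ~~~~~~~~~~~~~~~~~~~~~~
gen 5: ~~~~~~~~~~~~~~~~~~~~~~

0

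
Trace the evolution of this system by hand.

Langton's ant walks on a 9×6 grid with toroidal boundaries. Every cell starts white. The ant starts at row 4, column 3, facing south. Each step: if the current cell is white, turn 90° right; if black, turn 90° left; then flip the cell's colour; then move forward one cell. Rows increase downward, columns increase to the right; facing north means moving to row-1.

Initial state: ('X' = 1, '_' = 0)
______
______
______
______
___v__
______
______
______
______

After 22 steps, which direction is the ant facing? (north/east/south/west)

south

t=0: ______
______
______
______
___v__
______
______
______
______
t=1: ______
______
______
______
__<X__
______
______
______
______
t=2: ______
______
______
__^___
__XX__
______
______
______
______
t=3: ______
______
______
__X>__
__XX__
______
______
______
______
t=4: ______
______
______
__XX__
__Xv__
______
______
______
______
t=5: ______
______
______
__XX__
__X_>_
______
______
______
______
t=6: ______
______
______
__XX__
__X_X_
____v_
______
______
______
t=7: ______
______
______
__XX__
__X_X_
___<X_
______
______
______
t=8: ______
______
______
__XX__
__X^X_
___XX_
______
______
______
t=9: ______
______
______
__XX__
__XX>_
___XX_
______
______
______
t=10: ______
______
______
__XX^_
__XX__
___XX_
______
______
______
t=11: ______
______
______
__XXX>
__XX__
___XX_
______
______
______
t=12: ______
______
______
__XXXX
__XX_v
___XX_
______
______
______
t=13: ______
______
______
__XXXX
__XX<X
___XX_
______
______
______
t=14: ______
______
______
__XX^X
__XXXX
___XX_
______
______
______
t=15: ______
______
______
__X<_X
__XXXX
___XX_
______
______
______
t=16: ______
______
______
__X__X
__XvXX
___XX_
______
______
______
t=17: ______
______
______
__X__X
__X_>X
___XX_
______
______
______
t=18: ______
______
______
__X_^X
__X__X
___XX_
______
______
______
t=19: ______
______
______
__X_X>
__X__X
___XX_
______
______
______
t=20: ______
______
_____^
__X_X_
__X__X
___XX_
______
______
______
t=21: ______
______
>____X
__X_X_
__X__X
___XX_
______
______
______
t=22: ______
______
X____X
v_X_X_
__X__X
___XX_
______
______
______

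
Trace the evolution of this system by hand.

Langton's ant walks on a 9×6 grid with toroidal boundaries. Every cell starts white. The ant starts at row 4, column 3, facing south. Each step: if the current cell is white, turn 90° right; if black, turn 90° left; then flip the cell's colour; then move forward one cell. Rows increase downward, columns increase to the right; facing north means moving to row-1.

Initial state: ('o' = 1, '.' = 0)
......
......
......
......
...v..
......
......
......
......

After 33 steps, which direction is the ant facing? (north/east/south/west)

west

[0] ......
......
......
......
...v..
......
......
......
......
[1] ......
......
......
......
..<o..
......
......
......
......
[2] ......
......
......
..^...
..oo..
......
......
......
......
[3] ......
......
......
..o>..
..oo..
......
......
......
......
[4] ......
......
......
..oo..
..ov..
......
......
......
......
[5] ......
......
......
..oo..
..o.>.
......
......
......
......
[6] ......
......
......
..oo..
..o.o.
....v.
......
......
......
[7] ......
......
......
..oo..
..o.o.
...<o.
......
......
......
[8] ......
......
......
..oo..
..o^o.
...oo.
......
......
......
[9] ......
......
......
..oo..
..oo>.
...oo.
......
......
......
[10] ......
......
......
..oo^.
..oo..
...oo.
......
......
......
[11] ......
......
......
..ooo>
..oo..
...oo.
......
......
......
[12] ......
......
......
..oooo
..oo.v
...oo.
......
......
......
[13] ......
......
......
..oooo
..oo<o
...oo.
......
......
......
[14] ......
......
......
..oo^o
..oooo
...oo.
......
......
......
[15] ......
......
......
..o<.o
..oooo
...oo.
......
......
......
[16] ......
......
......
..o..o
..ovoo
...oo.
......
......
......
[17] ......
......
......
..o..o
..o.>o
...oo.
......
......
......
[18] ......
......
......
..o.^o
..o..o
...oo.
......
......
......
[19] ......
......
......
..o.o>
..o..o
...oo.
......
......
......
[20] ......
......
.....^
..o.o.
..o..o
...oo.
......
......
......
[21] ......
......
>....o
..o.o.
..o..o
...oo.
......
......
......
[22] ......
......
o....o
v.o.o.
..o..o
...oo.
......
......
......
[23] ......
......
o....o
o.o.o<
..o..o
...oo.
......
......
......
[24] ......
......
o....^
o.o.oo
..o..o
...oo.
......
......
......
[25] ......
......
o...<.
o.o.oo
..o..o
...oo.
......
......
......
[26] ......
....^.
o...o.
o.o.oo
..o..o
...oo.
......
......
......
[27] ......
....o>
o...o.
o.o.oo
..o..o
...oo.
......
......
......
[28] ......
....oo
o...ov
o.o.oo
..o..o
...oo.
......
......
......
[29] ......
....oo
o...<o
o.o.oo
..o..o
...oo.
......
......
......
[30] ......
....oo
o....o
o.o.vo
..o..o
...oo.
......
......
......
[31] ......
....oo
o....o
o.o..>
..o..o
...oo.
......
......
......
[32] ......
....oo
o....^
o.o...
..o..o
...oo.
......
......
......
[33] ......
....oo
o...<.
o.o...
..o..o
...oo.
......
......
......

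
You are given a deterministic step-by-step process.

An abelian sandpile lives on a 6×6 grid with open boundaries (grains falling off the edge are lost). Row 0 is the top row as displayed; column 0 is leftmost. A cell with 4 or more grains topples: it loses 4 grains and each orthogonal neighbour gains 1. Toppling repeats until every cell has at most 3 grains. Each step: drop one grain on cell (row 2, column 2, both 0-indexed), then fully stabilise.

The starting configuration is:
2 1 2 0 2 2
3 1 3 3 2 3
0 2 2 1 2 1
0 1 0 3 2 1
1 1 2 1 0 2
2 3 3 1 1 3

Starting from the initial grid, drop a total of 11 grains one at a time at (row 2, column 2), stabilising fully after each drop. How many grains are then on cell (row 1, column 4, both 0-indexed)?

t=0: 2 1 2 0 2 2
3 1 3 3 2 3
0 2 2 1 2 1
0 1 0 3 2 1
1 1 2 1 0 2
2 3 3 1 1 3
t=1: 2 1 2 0 2 2
3 1 3 3 2 3
0 2 3 1 2 1
0 1 0 3 2 1
1 1 2 1 0 2
2 3 3 1 1 3
t=2: 2 1 3 1 2 2
3 2 1 0 3 3
0 3 1 3 2 1
0 1 1 3 2 1
1 1 2 1 0 2
2 3 3 1 1 3
t=3: 2 1 3 1 2 2
3 2 1 0 3 3
0 3 2 3 2 1
0 1 1 3 2 1
1 1 2 1 0 2
2 3 3 1 1 3
t=4: 2 1 3 1 2 2
3 2 1 0 3 3
0 3 3 3 2 1
0 1 1 3 2 1
1 1 2 1 0 2
2 3 3 1 1 3
t=5: 2 1 3 1 2 2
3 3 2 1 3 3
1 0 2 1 3 1
0 2 3 0 3 1
1 1 2 2 0 2
2 3 3 1 1 3
t=6: 2 1 3 1 2 2
3 3 2 1 3 3
1 0 3 1 3 1
0 2 3 0 3 1
1 1 2 2 0 2
2 3 3 1 1 3
t=7: 2 1 3 1 2 2
3 3 3 1 3 3
1 1 1 2 3 1
0 3 0 1 3 1
1 1 3 2 0 2
2 3 3 1 1 3
t=8: 2 1 3 1 2 2
3 3 3 1 3 3
1 1 2 2 3 1
0 3 0 1 3 1
1 1 3 2 0 2
2 3 3 1 1 3
t=9: 2 1 3 1 2 2
3 3 3 1 3 3
1 1 3 2 3 1
0 3 0 1 3 1
1 1 3 2 0 2
2 3 3 1 1 3
t=10: 3 3 0 2 2 2
0 1 2 2 3 3
2 3 1 3 3 1
0 3 1 1 3 1
1 1 3 2 0 2
2 3 3 1 1 3
t=11: 3 3 0 2 2 2
0 1 2 2 3 3
2 3 2 3 3 1
0 3 1 1 3 1
1 1 3 2 0 2
2 3 3 1 1 3

3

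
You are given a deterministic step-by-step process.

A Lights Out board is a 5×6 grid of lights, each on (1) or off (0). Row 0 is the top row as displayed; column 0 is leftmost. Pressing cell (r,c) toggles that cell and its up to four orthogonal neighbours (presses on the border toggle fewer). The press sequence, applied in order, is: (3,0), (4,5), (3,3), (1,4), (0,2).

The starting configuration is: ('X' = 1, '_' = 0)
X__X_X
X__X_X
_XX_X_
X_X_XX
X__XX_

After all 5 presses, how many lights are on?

15

[0] X__X_X
X__X_X
_XX_X_
X_X_XX
X__XX_
[1] X__X_X
X__X_X
XXX_X_
_XX_XX
___XX_
[2] X__X_X
X__X_X
XXX_X_
_XX_X_
___X_X
[3] X__X_X
X__X_X
XXXXX_
_X_X__
_____X
[4] X__XXX
X___X_
XXXX__
_X_X__
_____X
[5] XXX_XX
X_X_X_
XXXX__
_X_X__
_____X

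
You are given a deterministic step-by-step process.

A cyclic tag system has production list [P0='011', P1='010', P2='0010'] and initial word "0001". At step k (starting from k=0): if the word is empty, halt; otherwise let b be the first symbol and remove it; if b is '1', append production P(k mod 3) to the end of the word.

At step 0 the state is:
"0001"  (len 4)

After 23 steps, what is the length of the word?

k=0  "0001"  (len 4)
k=1  "001"  (len 3)
k=2  "01"  (len 2)
k=3  "1"  (len 1)
k=4  "011"  (len 3)
k=5  "11"  (len 2)
k=6  "10010"  (len 5)
k=7  "0010011"  (len 7)
k=8  "010011"  (len 6)
k=9  "10011"  (len 5)
k=10  "0011011"  (len 7)
k=11  "011011"  (len 6)
k=12  "11011"  (len 5)
k=13  "1011011"  (len 7)
k=14  "011011010"  (len 9)
k=15  "11011010"  (len 8)
k=16  "1011010011"  (len 10)
k=17  "011010011010"  (len 12)
k=18  "11010011010"  (len 11)
k=19  "1010011010011"  (len 13)
k=20  "010011010011010"  (len 15)
k=21  "10011010011010"  (len 14)
k=22  "0011010011010011"  (len 16)
k=23  "011010011010011"  (len 15)

15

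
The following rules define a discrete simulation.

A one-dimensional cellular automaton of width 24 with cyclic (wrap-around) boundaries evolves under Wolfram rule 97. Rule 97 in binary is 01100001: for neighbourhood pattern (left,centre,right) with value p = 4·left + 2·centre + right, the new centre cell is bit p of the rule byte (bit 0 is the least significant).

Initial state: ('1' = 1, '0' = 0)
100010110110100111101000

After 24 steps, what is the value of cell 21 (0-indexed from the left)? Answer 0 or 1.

0

k=0  100010110110100111101000
k=1  001001011011000000110010
k=2  100000101101011110010000
k=3  001110010110100010000110
k=4  100010001011001000110010
k=5  001000100101000010010001
k=6  000010000010011000000100
k=7  111000111000001011110001
k=8  001010001011100100010100
k=9  100100100100100001001001
k=10  100000000000001100000000
k=11  001111111111100101111110
k=12  100000000000100010000010
k=13  001111111110001000111001
k=14  000000000010100010001000
k=15  111111111001001000100011
k=16  000000001000000010001000
k=17  111111100011111000100011
k=18  000000101000001010001000
k=19  111110010011100100100011
k=20  000010000000100000001000
k=21  111000111110001111100011
k=22  001010000010100000101000
k=23  100100111001001110010011
k=24  100000001000000010000000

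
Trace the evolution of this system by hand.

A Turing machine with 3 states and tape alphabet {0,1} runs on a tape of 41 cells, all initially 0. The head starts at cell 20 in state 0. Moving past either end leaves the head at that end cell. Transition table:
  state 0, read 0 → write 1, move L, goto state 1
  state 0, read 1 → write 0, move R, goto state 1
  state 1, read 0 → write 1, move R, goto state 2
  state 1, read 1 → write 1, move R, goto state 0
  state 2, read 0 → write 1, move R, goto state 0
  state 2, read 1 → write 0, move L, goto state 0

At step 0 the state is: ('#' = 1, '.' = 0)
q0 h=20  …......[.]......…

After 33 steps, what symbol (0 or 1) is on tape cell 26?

step 0: q0 h=20  …......[.]......…
step 1: q1 h=19  …......[.]#.....…
step 2: q2 h=20  ….....#[#]......…
step 3: q0 h=19  …......[#]......…
step 4: q1 h=20  …......[.]......…
step 5: q2 h=21  ….....#[.]......…
step 6: q0 h=22  …....##[.]......…
step 7: q1 h=21  ….....#[#]#.....…
step 8: q0 h=22  …....##[#]......…
step 9: q1 h=23  …...##.[.]......…
step 10: q2 h=24  …..##.#[.]......…
step 11: q0 h=25  ….##.##[.]......…
step 12: q1 h=24  …..##.#[#]#.....…
step 13: q0 h=25  ….##.##[#]......…
step 14: q1 h=26  …##.##.[.]......…
step 15: q2 h=27  …#.##.#[.]......…
step 16: q0 h=28  ….##.##[.]......…
step 17: q1 h=27  …#.##.#[#]#.....…
step 18: q0 h=28  ….##.##[#]......…
step 19: q1 h=29  …##.##.[.]......…
step 20: q2 h=30  …#.##.#[.]......…
step 21: q0 h=31  ….##.##[.]......…
step 22: q1 h=30  …#.##.#[#]#.....…
step 23: q0 h=31  ….##.##[#]......…
step 24: q1 h=32  …##.##.[.]......…
step 25: q2 h=33  …#.##.#[.]......…
step 26: q0 h=34  ….##.##[.]......|
step 27: q1 h=33  …#.##.#[#]#.....…
step 28: q0 h=34  ….##.##[#]......|
step 29: q1 h=35  …##.##.[.].....|
step 30: q2 h=36  …#.##.#[.]....|
step 31: q0 h=37  ….##.##[.]...|
step 32: q1 h=36  …#.##.#[#]#...|
step 33: q0 h=37  ….##.##[#]...|

1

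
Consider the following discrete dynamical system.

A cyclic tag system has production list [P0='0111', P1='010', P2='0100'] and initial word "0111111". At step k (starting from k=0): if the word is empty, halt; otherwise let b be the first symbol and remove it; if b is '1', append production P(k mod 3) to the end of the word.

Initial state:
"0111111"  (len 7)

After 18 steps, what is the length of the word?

t=0: "0111111"  (len 7)
t=1: "111111"  (len 6)
t=2: "11111010"  (len 8)
t=3: "11110100100"  (len 11)
t=4: "11101001000111"  (len 14)
t=5: "1101001000111010"  (len 16)
t=6: "1010010001110100100"  (len 19)
t=7: "0100100011101001000111"  (len 22)
t=8: "100100011101001000111"  (len 21)
t=9: "001000111010010001110100"  (len 24)
t=10: "01000111010010001110100"  (len 23)
t=11: "1000111010010001110100"  (len 22)
t=12: "0001110100100011101000100"  (len 25)
t=13: "001110100100011101000100"  (len 24)
t=14: "01110100100011101000100"  (len 23)
t=15: "1110100100011101000100"  (len 22)
t=16: "1101001000111010001000111"  (len 25)
t=17: "101001000111010001000111010"  (len 27)
t=18: "010010001110100010001110100100"  (len 30)

30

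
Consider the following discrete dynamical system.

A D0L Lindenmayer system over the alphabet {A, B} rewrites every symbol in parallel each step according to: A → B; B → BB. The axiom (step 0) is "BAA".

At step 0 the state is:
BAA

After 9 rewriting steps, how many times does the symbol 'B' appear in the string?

1024

[0] BAA
[1] BBBB
[2] BBBBBBBB
[3] BBBBBBBBBBBBBBBB
[4] BBBBBBBBBBBBBBBBBBBBBBBBBBBBBBBB
[5] BBBBBBBBBBBBBBBBBBBBBBBBBBBBBBBBBBBBBBBBBBBBBBBBBBBBBBBBBBBBBBBB
[6] BBBBBBBBBBBBBBBBBBBBBBBBBBBBBBBBBBBBBBBBBBBBBBBBBBBBBBBBBB…BBBBBBBBBBBBBBBBBBBBBBBBBBBBBBBBBBBBBBBBBBBBBBBBBBBBBBBBBB  (len 128)
[7] BBBBBBBBBBBBBBBBBBBBBBBBBBBBBBBBBBBBBBBBBBBBBBBBBBBBBBBBBB…BBBBBBBBBBBBBBBBBBBBBBBBBBBBBBBBBBBBBBBBBBBBBBBBBBBBBBBBBB  (len 256)
[8] BBBBBBBBBBBBBBBBBBBBBBBBBBBBBBBBBBBBBBBBBBBBBBBBBBBBBBBBBB…BBBBBBBBBBBBBBBBBBBBBBBBBBBBBBBBBBBBBBBBBBBBBBBBBBBBBBBBBB  (len 512)
[9] BBBBBBBBBBBBBBBBBBBBBBBBBBBBBBBBBBBBBBBBBBBBBBBBBBBBBBBBBB…BBBBBBBBBBBBBBBBBBBBBBBBBBBBBBBBBBBBBBBBBBBBBBBBBBBBBBBBBB  (len 1024)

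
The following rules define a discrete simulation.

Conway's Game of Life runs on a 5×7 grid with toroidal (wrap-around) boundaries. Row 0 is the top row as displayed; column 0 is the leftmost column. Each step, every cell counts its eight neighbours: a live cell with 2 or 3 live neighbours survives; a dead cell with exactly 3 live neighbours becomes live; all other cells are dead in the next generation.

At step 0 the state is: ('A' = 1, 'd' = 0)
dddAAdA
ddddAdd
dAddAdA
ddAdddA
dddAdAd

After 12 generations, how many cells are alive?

k=0  dddAAdA
ddddAdd
dAddAdA
ddAdddA
dddAdAd
k=1  dddAddd
AdddAdd
AddAddd
AdAAAdA
ddAAdAA
k=2  ddAAdAA
dddAAdd
AdAddAd
Adddddd
AAdddAA
k=3  dAAAddd
dAddddd
dAdAAdA
dddddAd
dAAdAAd
k=4  AddAAdd
dAddAdd
AdAdAAd
AAddddA
dAddAAd
k=5  AAAAddd
AAAdddA
ddAAAAd
ddAAddd
dAAAAAd
k=6  dddddAd
dddddAA
AdddAAA
ddddddd
Adddddd
k=7  dddddAd
Adddddd
AdddAdd
AddddAd
ddddddd
k=8  ddddddd
ddddddA
AAddddd
ddddddA
ddddddA
k=9  ddddddd
Adddddd
AdddddA
ddddddA
ddddddd
k=10  ddddddd
AdddddA
AdddddA
AdddddA
ddddddd
k=11  ddddddd
AdddddA
dAdddAd
AdddddA
ddddddd
k=12  ddddddd
AdddddA
dAdddAd
AdddddA
ddddddd

6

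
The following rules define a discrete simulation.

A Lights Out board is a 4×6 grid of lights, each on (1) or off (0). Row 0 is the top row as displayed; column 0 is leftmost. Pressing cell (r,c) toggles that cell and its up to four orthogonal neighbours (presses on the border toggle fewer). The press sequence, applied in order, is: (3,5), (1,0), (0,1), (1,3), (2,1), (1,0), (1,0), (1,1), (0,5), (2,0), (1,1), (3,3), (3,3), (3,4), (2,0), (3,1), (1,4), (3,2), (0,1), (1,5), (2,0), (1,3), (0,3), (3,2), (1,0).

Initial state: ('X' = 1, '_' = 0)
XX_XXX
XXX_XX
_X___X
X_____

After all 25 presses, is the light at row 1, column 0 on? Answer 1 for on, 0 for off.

0

gen 0: XX_XXX
XXX_XX
_X___X
X_____
gen 1: XX_XXX
XXX_XX
_X____
X___XX
gen 2: _X_XXX
__X_XX
XX____
X___XX
gen 3: X_XXXX
_XX_XX
XX____
X___XX
gen 4: X_X_XX
_X_X_X
XX_X__
X___XX
gen 5: X_X_XX
___X_X
__XX__
XX__XX
gen 6: __X_XX
XX_X_X
X_XX__
XX__XX
gen 7: X_X_XX
___X_X
__XX__
XX__XX
gen 8: XXX_XX
XXXX_X
_XXX__
XX__XX
gen 9: XXX___
XXXX__
_XXX__
XX__XX
gen 10: XXX___
_XXX__
X_XX__
_X__XX
gen 11: X_X___
X__X__
XXXX__
_X__XX
gen 12: X_X___
X__X__
XXX___
_XXX_X
gen 13: X_X___
X__X__
XXXX__
_X__XX
gen 14: X_X___
X__X__
XXXXX_
_X_X__
gen 15: X_X___
___X__
__XXX_
XX_X__
gen 16: X_X___
___X__
_XXXX_
__XX__
gen 17: X_X_X_
____XX
_XXX__
__XX__
gen 18: X_X_X_
____XX
_X_X__
_X____
gen 19: _X__X_
_X__XX
_X_X__
_X____
gen 20: _X__XX
_X____
_X_X_X
_X____
gen 21: _X__XX
XX____
X__X_X
XX____
gen 22: _X_XXX
XXXXX_
X____X
XX____
gen 23: _XX__X
XXX_X_
X____X
XX____
gen 24: _XX__X
XXX_X_
X_X__X
X_XX__
gen 25: XXX__X
__X_X_
__X__X
X_XX__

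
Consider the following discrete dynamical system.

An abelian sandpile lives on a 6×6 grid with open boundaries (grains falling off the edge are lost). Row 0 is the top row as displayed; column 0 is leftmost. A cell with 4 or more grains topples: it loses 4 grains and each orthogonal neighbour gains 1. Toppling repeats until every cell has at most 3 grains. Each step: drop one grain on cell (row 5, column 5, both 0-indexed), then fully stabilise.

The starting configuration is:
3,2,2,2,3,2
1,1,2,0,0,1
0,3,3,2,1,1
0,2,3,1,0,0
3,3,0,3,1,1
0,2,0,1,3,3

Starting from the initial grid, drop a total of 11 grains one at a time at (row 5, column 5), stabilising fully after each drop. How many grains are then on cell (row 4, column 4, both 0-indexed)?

gen 0: 3,2,2,2,3,2
1,1,2,0,0,1
0,3,3,2,1,1
0,2,3,1,0,0
3,3,0,3,1,1
0,2,0,1,3,3
gen 1: 3,2,2,2,3,2
1,1,2,0,0,1
0,3,3,2,1,1
0,2,3,1,0,0
3,3,0,3,2,2
0,2,0,2,0,1
gen 2: 3,2,2,2,3,2
1,1,2,0,0,1
0,3,3,2,1,1
0,2,3,1,0,0
3,3,0,3,2,2
0,2,0,2,0,2
gen 3: 3,2,2,2,3,2
1,1,2,0,0,1
0,3,3,2,1,1
0,2,3,1,0,0
3,3,0,3,2,2
0,2,0,2,0,3
gen 4: 3,2,2,2,3,2
1,1,2,0,0,1
0,3,3,2,1,1
0,2,3,1,0,0
3,3,0,3,2,3
0,2,0,2,1,0
gen 5: 3,2,2,2,3,2
1,1,2,0,0,1
0,3,3,2,1,1
0,2,3,1,0,0
3,3,0,3,2,3
0,2,0,2,1,1
gen 6: 3,2,2,2,3,2
1,1,2,0,0,1
0,3,3,2,1,1
0,2,3,1,0,0
3,3,0,3,2,3
0,2,0,2,1,2
gen 7: 3,2,2,2,3,2
1,1,2,0,0,1
0,3,3,2,1,1
0,2,3,1,0,0
3,3,0,3,2,3
0,2,0,2,1,3
gen 8: 3,2,2,2,3,2
1,1,2,0,0,1
0,3,3,2,1,1
0,2,3,1,0,1
3,3,0,3,3,0
0,2,0,2,2,1
gen 9: 3,2,2,2,3,2
1,1,2,0,0,1
0,3,3,2,1,1
0,2,3,1,0,1
3,3,0,3,3,0
0,2,0,2,2,2
gen 10: 3,2,2,2,3,2
1,1,2,0,0,1
0,3,3,2,1,1
0,2,3,1,0,1
3,3,0,3,3,0
0,2,0,2,2,3
gen 11: 3,2,2,2,3,2
1,1,2,0,0,1
0,3,3,2,1,1
0,2,3,1,0,1
3,3,0,3,3,1
0,2,0,2,3,0

3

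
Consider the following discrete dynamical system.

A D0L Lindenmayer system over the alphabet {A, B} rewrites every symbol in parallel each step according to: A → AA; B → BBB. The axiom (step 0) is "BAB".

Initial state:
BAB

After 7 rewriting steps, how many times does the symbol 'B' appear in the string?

4374

step 0: BAB
step 1: BBBAABBB
step 2: BBBBBBBBBAAAABBBBBBBBB
step 3: BBBBBBBBBBBBBBBBBBBBBBBBBBBAAAAAAAABBBBBBBBBBBBBBBBBBBBBBBBBBB
step 4: BBBBBBBBBBBBBBBBBBBBBBBBBBBBBBBBBBBBBBBBBBBBBBBBBBBBBBBBBB…BBBBBBBBBBBBBBBBBBBBBBBBBBBBBBBBBBBBBBBBBBBBBBBBBBBBBBBBBB  (len 178)
step 5: BBBBBBBBBBBBBBBBBBBBBBBBBBBBBBBBBBBBBBBBBBBBBBBBBBBBBBBBBB…BBBBBBBBBBBBBBBBBBBBBBBBBBBBBBBBBBBBBBBBBBBBBBBBBBBBBBBBBB  (len 518)
step 6: BBBBBBBBBBBBBBBBBBBBBBBBBBBBBBBBBBBBBBBBBBBBBBBBBBBBBBBBBB…BBBBBBBBBBBBBBBBBBBBBBBBBBBBBBBBBBBBBBBBBBBBBBBBBBBBBBBBBB  (len 1522)
step 7: BBBBBBBBBBBBBBBBBBBBBBBBBBBBBBBBBBBBBBBBBBBBBBBBBBBBBBBBBB…BBBBBBBBBBBBBBBBBBBBBBBBBBBBBBBBBBBBBBBBBBBBBBBBBBBBBBBBBB  (len 4502)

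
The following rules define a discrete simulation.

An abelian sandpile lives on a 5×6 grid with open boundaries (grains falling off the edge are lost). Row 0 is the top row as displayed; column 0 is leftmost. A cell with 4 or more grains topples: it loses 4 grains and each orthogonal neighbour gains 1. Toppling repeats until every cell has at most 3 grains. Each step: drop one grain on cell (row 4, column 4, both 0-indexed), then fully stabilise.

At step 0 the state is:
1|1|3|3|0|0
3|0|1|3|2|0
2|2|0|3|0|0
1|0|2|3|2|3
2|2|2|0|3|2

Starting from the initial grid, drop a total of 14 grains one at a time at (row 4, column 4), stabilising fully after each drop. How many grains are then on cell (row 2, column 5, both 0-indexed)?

[0] 1|1|3|3|0|0
3|0|1|3|2|0
2|2|0|3|0|0
1|0|2|3|2|3
2|2|2|0|3|2
[1] 1|1|3|3|0|0
3|0|1|3|2|0
2|2|0|3|0|0
1|0|2|3|3|3
2|2|2|1|0|3
[2] 1|1|3|3|0|0
3|0|1|3|2|0
2|2|0|3|0|0
1|0|2|3|3|3
2|2|2|1|1|3
[3] 1|1|3|3|0|0
3|0|1|3|2|0
2|2|0|3|0|0
1|0|2|3|3|3
2|2|2|1|2|3
[4] 1|1|3|3|0|0
3|0|1|3|2|0
2|2|0|3|0|0
1|0|2|3|3|3
2|2|2|1|3|3
[5] 1|2|0|1|1|0
3|0|3|1|3|0
2|2|1|1|2|1
1|0|3|1|2|1
2|2|2|3|2|1
[6] 1|2|0|1|1|0
3|0|3|1|3|0
2|2|1|1|2|1
1|0|3|1|2|1
2|2|2|3|3|1
[7] 1|2|0|1|1|0
3|0|3|1|3|0
2|2|1|1|2|1
1|0|3|2|3|1
2|2|3|0|1|2
[8] 1|2|0|1|1|0
3|0|3|1|3|0
2|2|1|1|2|1
1|0|3|2|3|1
2|2|3|0|2|2
[9] 1|2|0|1|1|0
3|0|3|1|3|0
2|2|1|1|2|1
1|0|3|2|3|1
2|2|3|0|3|2
[10] 1|2|0|1|1|0
3|0|3|1|3|0
2|2|1|1|3|1
1|0|3|3|0|2
2|2|3|1|1|3
[11] 1|2|0|1|1|0
3|0|3|1|3|0
2|2|1|1|3|1
1|0|3|3|0|2
2|2|3|1|2|3
[12] 1|2|0|1|1|0
3|0|3|1|3|0
2|2|1|1|3|1
1|0|3|3|0|2
2|2|3|1|3|3
[13] 1|2|0|1|1|0
3|0|3|1|3|0
2|2|1|1|3|1
1|0|3|3|1|3
2|2|3|2|1|0
[14] 1|2|0|1|1|0
3|0|3|1|3|0
2|2|1|1|3|1
1|0|3|3|1|3
2|2|3|2|2|0

1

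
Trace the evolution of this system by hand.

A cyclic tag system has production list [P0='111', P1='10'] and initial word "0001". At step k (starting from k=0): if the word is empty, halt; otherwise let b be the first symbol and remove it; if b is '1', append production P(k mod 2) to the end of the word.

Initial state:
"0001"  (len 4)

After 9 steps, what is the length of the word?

gen 0: "0001"  (len 4)
gen 1: "001"  (len 3)
gen 2: "01"  (len 2)
gen 3: "1"  (len 1)
gen 4: "10"  (len 2)
gen 5: "0111"  (len 4)
gen 6: "111"  (len 3)
gen 7: "11111"  (len 5)
gen 8: "111110"  (len 6)
gen 9: "11110111"  (len 8)

8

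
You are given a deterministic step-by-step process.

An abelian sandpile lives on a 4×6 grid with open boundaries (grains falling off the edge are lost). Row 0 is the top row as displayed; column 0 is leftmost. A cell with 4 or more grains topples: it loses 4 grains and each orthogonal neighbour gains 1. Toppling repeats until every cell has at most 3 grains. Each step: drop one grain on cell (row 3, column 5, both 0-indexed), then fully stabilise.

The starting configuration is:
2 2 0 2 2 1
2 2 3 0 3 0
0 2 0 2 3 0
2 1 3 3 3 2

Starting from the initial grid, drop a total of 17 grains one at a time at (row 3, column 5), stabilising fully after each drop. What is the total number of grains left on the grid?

t=0: 2 2 0 2 2 1
2 2 3 0 3 0
0 2 0 2 3 0
2 1 3 3 3 2
t=1: 2 2 0 2 2 1
2 2 3 0 3 0
0 2 0 2 3 0
2 1 3 3 3 3
t=2: 2 2 0 2 3 1
2 2 3 2 0 1
0 2 2 0 2 2
2 2 0 2 2 1
t=3: 2 2 0 2 3 1
2 2 3 2 0 1
0 2 2 0 2 2
2 2 0 2 2 2
t=4: 2 2 0 2 3 1
2 2 3 2 0 1
0 2 2 0 2 2
2 2 0 2 2 3
t=5: 2 2 0 2 3 1
2 2 3 2 0 1
0 2 2 0 2 3
2 2 0 2 3 0
t=6: 2 2 0 2 3 1
2 2 3 2 0 1
0 2 2 0 2 3
2 2 0 2 3 1
t=7: 2 2 0 2 3 1
2 2 3 2 0 1
0 2 2 0 2 3
2 2 0 2 3 2
t=8: 2 2 0 2 3 1
2 2 3 2 0 1
0 2 2 0 2 3
2 2 0 2 3 3
t=9: 2 2 0 2 3 1
2 2 3 2 1 2
0 2 2 1 0 1
2 2 0 3 1 2
t=10: 2 2 0 2 3 1
2 2 3 2 1 2
0 2 2 1 0 1
2 2 0 3 1 3
t=11: 2 2 0 2 3 1
2 2 3 2 1 2
0 2 2 1 0 2
2 2 0 3 2 0
t=12: 2 2 0 2 3 1
2 2 3 2 1 2
0 2 2 1 0 2
2 2 0 3 2 1
t=13: 2 2 0 2 3 1
2 2 3 2 1 2
0 2 2 1 0 2
2 2 0 3 2 2
t=14: 2 2 0 2 3 1
2 2 3 2 1 2
0 2 2 1 0 2
2 2 0 3 2 3
t=15: 2 2 0 2 3 1
2 2 3 2 1 2
0 2 2 1 0 3
2 2 0 3 3 0
t=16: 2 2 0 2 3 1
2 2 3 2 1 2
0 2 2 1 0 3
2 2 0 3 3 1
t=17: 2 2 0 2 3 1
2 2 3 2 1 2
0 2 2 1 0 3
2 2 0 3 3 2

42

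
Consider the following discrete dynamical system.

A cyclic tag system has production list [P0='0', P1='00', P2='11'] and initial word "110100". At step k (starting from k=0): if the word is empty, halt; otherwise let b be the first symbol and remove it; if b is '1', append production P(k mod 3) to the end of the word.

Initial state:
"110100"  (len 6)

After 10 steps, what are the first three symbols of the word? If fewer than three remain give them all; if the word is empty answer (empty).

(empty)

gen 0: "110100"  (len 6)
gen 1: "101000"  (len 6)
gen 2: "0100000"  (len 7)
gen 3: "100000"  (len 6)
gen 4: "000000"  (len 6)
gen 5: "00000"  (len 5)
gen 6: "0000"  (len 4)
gen 7: "000"  (len 3)
gen 8: "00"  (len 2)
gen 9: "0"  (len 1)
gen 10: (halted — word empty)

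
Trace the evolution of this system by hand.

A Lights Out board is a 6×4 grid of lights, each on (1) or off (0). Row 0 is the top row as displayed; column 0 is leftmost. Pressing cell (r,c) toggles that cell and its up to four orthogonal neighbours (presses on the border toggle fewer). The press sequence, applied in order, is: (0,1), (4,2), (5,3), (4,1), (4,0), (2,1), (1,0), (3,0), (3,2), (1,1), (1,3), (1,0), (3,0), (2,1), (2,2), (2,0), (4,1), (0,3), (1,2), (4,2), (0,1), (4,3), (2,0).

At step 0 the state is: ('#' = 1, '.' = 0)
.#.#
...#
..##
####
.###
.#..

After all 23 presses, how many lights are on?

0) .#.#
...#
..##
####
.###
.#..
1) #.##
.#.#
..##
####
.###
.#..
2) #.##
.#.#
..##
##.#
....
.##.
3) #.##
.#.#
..##
##.#
...#
.#.#
4) #.##
.#.#
..##
#..#
####
...#
5) #.##
.#.#
..##
...#
..##
#..#
6) #.##
...#
##.#
.#.#
..##
#..#
7) ..##
##.#
.#.#
.#.#
..##
#..#
8) ..##
##.#
##.#
#..#
#.##
#..#
9) ..##
##.#
####
###.
#..#
#..#
10) .###
..##
#.##
###.
#..#
#..#
11) .##.
....
#.#.
###.
#..#
#..#
12) ###.
##..
..#.
###.
#..#
#..#
13) ###.
##..
#.#.
..#.
...#
#..#
14) ###.
#...
.#..
.##.
...#
#..#
15) ###.
#.#.
..##
.#..
...#
#..#
16) ###.
..#.
####
##..
...#
#..#
17) ###.
..#.
####
#...
####
##.#
18) ##.#
..##
####
#...
####
##.#
19) ####
.#..
##.#
#...
####
##.#
20) ####
.#..
##.#
#.#.
#...
####
21) ...#
....
##.#
#.#.
#...
####
22) ...#
....
##.#
#.##
#.##
###.
23) ...#
#...
...#
..##
#.##
###.

11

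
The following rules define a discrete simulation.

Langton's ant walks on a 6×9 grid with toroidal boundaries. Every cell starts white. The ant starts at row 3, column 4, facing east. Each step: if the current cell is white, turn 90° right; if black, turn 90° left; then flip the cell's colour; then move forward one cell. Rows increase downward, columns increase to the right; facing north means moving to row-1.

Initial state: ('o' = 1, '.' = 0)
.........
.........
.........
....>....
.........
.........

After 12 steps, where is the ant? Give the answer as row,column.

1,4

gen 0: .........
.........
.........
....>....
.........
.........
gen 1: .........
.........
.........
....o....
....v....
.........
gen 2: .........
.........
.........
....o....
...<o....
.........
gen 3: .........
.........
.........
...^o....
...oo....
.........
gen 4: .........
.........
.........
...o>....
...oo....
.........
gen 5: .........
.........
....^....
...o.....
...oo....
.........
gen 6: .........
.........
....o>...
...o.....
...oo....
.........
gen 7: .........
.........
....oo...
...o.v...
...oo....
.........
gen 8: .........
.........
....oo...
...o<o...
...oo....
.........
gen 9: .........
.........
....^o...
...ooo...
...oo....
.........
gen 10: .........
.........
...<.o...
...ooo...
...oo....
.........
gen 11: .........
...^.....
...o.o...
...ooo...
...oo....
.........
gen 12: .........
...o>....
...o.o...
...ooo...
...oo....
.........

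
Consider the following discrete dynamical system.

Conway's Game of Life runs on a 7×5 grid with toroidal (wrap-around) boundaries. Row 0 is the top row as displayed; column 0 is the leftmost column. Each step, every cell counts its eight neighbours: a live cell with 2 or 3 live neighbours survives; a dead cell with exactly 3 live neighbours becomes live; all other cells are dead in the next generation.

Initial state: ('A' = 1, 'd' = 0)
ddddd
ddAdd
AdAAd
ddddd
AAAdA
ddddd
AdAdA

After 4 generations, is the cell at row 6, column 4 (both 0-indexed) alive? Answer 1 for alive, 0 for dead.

gen 0: ddddd
ddAdd
AdAAd
ddddd
AAAdA
ddddd
AdAdA
gen 1: dAdAd
dAAAd
dAAAd
ddddd
AAddd
ddAdd
ddddd
gen 2: dAdAd
AdddA
dAdAd
Adddd
dAddd
dAddd
ddAdd
gen 3: AAAAA
AAdAA
dAddd
AAAdd
AAddd
dAAdd
dAAdd
gen 4: ddddd
ddddd
dddAd
ddAdd
ddddd
ddddd
ddddA

1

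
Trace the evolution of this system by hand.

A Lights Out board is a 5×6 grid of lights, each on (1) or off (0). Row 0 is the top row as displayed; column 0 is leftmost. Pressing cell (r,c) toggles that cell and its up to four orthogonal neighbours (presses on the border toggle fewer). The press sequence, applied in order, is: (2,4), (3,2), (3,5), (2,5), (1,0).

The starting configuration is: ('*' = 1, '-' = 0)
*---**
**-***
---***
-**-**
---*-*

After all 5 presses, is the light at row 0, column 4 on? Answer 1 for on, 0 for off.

1

k=0  *---**
**-***
---***
-**-**
---*-*
k=1  *---**
**-*-*
------
-**--*
---*-*
k=2  *---**
**-*-*
--*---
---*-*
--**-*
k=3  *---**
**-*-*
--*--*
---**-
--**--
k=4  *---**
**-*--
--*-*-
---***
--**--
k=5  ----**
---*--
*-*-*-
---***
--**--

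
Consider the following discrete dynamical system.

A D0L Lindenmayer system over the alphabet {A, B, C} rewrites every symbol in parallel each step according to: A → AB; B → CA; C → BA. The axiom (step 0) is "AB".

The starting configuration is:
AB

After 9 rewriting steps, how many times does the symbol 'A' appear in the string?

0) AB
1) ABCA
2) ABCABAAB
3) ABCABAABCAABABCA
4) ABCABAABCAABABCABAABABCAABCABAAB
5) ABCABAABCAABABCABAABABCAABCABAABCAABABCAABCABAABABCABAABCAABABCA
6) ABCABAABCAABABCABAABABCAABCABAABCAABABCAABCABAABABCABAABCA…CAABCABAABABCABAABCAABABCAABCABAABCAABABCABAABABCAABCABAAB  (len 128)
7) ABCABAABCAABABCABAABABCAABCABAABCAABABCAABCABAABABCABAABCA…ABCAABABCABAABABCAABCABAABCAABABCAABCABAABABCABAABCAABABCA  (len 256)
8) ABCABAABCAABABCABAABABCAABCABAABCAABABCAABCABAABABCABAABCA…CAABCABAABABCABAABCAABABCAABCABAABCAABABCABAABABCAABCABAAB  (len 512)
9) ABCABAABCAABABCABAABABCAABCABAABCAABABCAABCABAABABCABAABCA…ABCAABABCABAABABCAABCABAABCAABABCAABCABAABABCABAABCAABABCA  (len 1024)

512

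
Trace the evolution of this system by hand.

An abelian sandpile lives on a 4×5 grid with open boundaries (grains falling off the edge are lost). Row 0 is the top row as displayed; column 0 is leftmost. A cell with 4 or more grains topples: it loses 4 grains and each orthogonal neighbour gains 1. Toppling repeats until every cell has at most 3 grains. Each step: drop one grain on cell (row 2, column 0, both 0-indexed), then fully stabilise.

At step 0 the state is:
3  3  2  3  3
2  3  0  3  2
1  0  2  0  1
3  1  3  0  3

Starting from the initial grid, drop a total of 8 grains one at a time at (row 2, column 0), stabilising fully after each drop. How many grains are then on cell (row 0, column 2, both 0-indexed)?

3

k=0  3  3  2  3  3
2  3  0  3  2
1  0  2  0  1
3  1  3  0  3
k=1  3  3  2  3  3
2  3  0  3  2
2  0  2  0  1
3  1  3  0  3
k=2  3  3  2  3  3
2  3  0  3  2
3  0  2  0  1
3  1  3  0  3
k=3  3  3  2  3  3
3  3  0  3  2
1  1  2  0  1
0  2  3  0  3
k=4  3  3  2  3  3
3  3  0  3  2
2  1  2  0  1
0  2  3  0  3
k=5  3  3  2  3  3
3  3  0  3  2
3  1  2  0  1
0  2  3  0  3
k=6  1  1  3  3  3
2  1  1  3  2
1  3  2  0  1
1  2  3  0  3
k=7  1  1  3  3  3
2  1  1  3  2
2  3  2  0  1
1  2  3  0  3
k=8  1  1  3  3  3
2  1  1  3  2
3  3  2  0  1
1  2  3  0  3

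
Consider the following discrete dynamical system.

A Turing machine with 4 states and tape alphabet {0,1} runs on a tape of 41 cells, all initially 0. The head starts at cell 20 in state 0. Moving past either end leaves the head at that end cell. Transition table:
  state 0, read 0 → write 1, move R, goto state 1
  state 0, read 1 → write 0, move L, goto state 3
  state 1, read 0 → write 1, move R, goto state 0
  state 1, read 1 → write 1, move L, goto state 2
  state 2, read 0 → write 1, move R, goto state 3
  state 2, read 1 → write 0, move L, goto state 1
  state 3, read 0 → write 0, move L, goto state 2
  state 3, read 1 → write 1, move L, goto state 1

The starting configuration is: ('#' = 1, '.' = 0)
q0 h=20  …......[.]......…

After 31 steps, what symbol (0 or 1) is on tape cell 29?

1

t=0: q0 h=20  …......[.]......…
t=1: q1 h=21  ….....#[.]......…
t=2: q0 h=22  …....##[.]......…
t=3: q1 h=23  …...###[.]......…
t=4: q0 h=24  …..####[.]......…
t=5: q1 h=25  ….#####[.]......…
t=6: q0 h=26  …######[.]......…
t=7: q1 h=27  …######[.]......…
t=8: q0 h=28  …######[.]......…
t=9: q1 h=29  …######[.]......…
t=10: q0 h=30  …######[.]......…
t=11: q1 h=31  …######[.]......…
t=12: q0 h=32  …######[.]......…
t=13: q1 h=33  …######[.]......…
t=14: q0 h=34  …######[.]......|
t=15: q1 h=35  …######[.].....|
t=16: q0 h=36  …######[.]....|
t=17: q1 h=37  …######[.]...|
t=18: q0 h=38  …######[.]..|
t=19: q1 h=39  …######[.].|
t=20: q0 h=40  …######[.]|
t=21: q1 h=40  …######[#]|
t=22: q2 h=39  …######[#]#|
t=23: q1 h=38  …######[#].#|
t=24: q2 h=37  …######[#]#.#|
t=25: q1 h=36  …######[#].#.#|
t=26: q2 h=35  …######[#]#.#.#|
t=27: q1 h=34  …######[#].#.#.#|
t=28: q2 h=33  …######[#]#.#.#.…
t=29: q1 h=32  …######[#].#.#.#…
t=30: q2 h=31  …######[#]#.#.#.…
t=31: q1 h=30  …######[#].#.#.#…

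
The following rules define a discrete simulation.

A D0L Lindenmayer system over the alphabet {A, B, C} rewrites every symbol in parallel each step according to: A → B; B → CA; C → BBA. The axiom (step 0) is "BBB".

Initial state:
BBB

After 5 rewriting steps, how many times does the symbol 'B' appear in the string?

18

0) BBB
1) CACACA
2) BBABBBABBBAB
3) CACABCACACABCACACABCA
4) BBABBBABCABBABBBABBBABCABBABBBABBBABCABBAB
5) CACABCACACABCABBABCACABCACACABCACACABCABBABCACABCACACABCACACABCABBABCACABCA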